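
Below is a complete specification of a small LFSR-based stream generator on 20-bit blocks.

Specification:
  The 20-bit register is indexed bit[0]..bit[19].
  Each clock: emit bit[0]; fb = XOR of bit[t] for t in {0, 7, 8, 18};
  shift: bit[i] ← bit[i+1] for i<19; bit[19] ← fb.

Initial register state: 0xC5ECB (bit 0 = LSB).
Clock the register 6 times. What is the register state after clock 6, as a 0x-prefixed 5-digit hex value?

reg_0 = 0xC5ECB
clock 1: out=1, reg = 0xE2F65
clock 2: out=1, reg = 0xF17B2
clock 3: out=0, reg = 0xF8BD9
clock 4: out=1, reg = 0x7C5EC
clock 5: out=0, reg = 0xBE2F6
clock 6: out=0, reg = 0xDF17B

0xDF17B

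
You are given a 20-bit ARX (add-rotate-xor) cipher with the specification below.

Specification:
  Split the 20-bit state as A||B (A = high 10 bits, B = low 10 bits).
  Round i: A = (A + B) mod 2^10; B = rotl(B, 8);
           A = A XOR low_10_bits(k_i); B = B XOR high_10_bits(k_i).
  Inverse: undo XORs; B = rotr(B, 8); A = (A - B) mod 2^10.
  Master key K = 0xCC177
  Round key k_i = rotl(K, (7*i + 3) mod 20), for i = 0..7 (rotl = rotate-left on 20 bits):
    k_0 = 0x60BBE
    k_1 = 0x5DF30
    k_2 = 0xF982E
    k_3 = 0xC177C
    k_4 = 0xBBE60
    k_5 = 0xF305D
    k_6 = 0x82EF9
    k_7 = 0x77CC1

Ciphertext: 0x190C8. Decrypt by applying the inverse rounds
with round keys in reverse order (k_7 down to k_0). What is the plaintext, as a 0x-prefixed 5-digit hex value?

s_0 = ciphertext = 0x190C8
s_1 = InvRound(s_0, k_7) = 0x1205D
s_2 = InvRound(s_1, k_6) = 0x55D5A
s_3 = InvRound(s_2, k_5) = 0xAC25A
s_4 = InvRound(s_3, k_4) = 0x7F2D4
s_5 = InvRound(s_4, k_3) = 0xCEF45
s_6 = InvRound(s_5, k_2) = 0x2268C
s_7 = InvRound(s_6, k_1) = 0xF2BEF
s_8 = InvRound(s_7, k_0) = 0xAF9B6

0xAF9B6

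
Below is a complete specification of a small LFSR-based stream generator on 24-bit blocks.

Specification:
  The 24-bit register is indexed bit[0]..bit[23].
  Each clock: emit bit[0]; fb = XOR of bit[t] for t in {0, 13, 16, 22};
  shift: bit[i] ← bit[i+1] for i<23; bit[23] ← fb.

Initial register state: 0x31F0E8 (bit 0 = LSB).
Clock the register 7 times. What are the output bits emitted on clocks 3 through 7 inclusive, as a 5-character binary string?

reg_0 = 0x31F0E8
clock 1: out=0, reg = 0x18F874
clock 2: out=0, reg = 0x8C7C3A
clock 3: out=0, reg = 0xC63E1D
clock 4: out=1, reg = 0xE31F0E
clock 5: out=0, reg = 0x718F87
clock 6: out=1, reg = 0xB8C7C3
clock 7: out=1, reg = 0xDC63E1

01011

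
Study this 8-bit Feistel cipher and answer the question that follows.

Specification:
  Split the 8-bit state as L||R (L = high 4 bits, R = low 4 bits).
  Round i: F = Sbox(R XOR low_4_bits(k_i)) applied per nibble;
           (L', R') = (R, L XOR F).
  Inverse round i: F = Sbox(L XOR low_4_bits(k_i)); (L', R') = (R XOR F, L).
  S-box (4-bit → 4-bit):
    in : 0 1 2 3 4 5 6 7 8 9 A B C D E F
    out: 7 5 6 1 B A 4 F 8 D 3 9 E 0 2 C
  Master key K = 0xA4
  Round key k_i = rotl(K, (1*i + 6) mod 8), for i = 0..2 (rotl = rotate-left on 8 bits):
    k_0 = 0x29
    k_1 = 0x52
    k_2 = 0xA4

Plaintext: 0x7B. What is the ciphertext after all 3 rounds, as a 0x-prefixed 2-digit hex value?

s_0 = plaintext = 0x7B
s_1 = Round(s_0, k_0) = 0xB1
s_2 = Round(s_1, k_1) = 0x1A
s_3 = Round(s_2, k_2) = 0xA3

0xA3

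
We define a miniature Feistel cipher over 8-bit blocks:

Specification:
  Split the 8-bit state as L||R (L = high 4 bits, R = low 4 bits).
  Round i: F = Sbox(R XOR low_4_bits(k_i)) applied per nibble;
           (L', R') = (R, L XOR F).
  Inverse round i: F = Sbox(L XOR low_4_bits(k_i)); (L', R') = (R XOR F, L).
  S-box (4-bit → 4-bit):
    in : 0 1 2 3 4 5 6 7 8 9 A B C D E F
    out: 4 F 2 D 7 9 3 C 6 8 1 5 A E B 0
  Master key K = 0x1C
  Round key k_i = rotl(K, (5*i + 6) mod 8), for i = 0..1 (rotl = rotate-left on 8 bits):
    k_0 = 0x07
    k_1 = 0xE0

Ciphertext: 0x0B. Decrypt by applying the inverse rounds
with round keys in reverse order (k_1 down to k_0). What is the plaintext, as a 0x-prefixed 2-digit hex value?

0x6F

s_0 = ciphertext = 0x0B
s_1 = InvRound(s_0, k_1) = 0xF0
s_2 = InvRound(s_1, k_0) = 0x6F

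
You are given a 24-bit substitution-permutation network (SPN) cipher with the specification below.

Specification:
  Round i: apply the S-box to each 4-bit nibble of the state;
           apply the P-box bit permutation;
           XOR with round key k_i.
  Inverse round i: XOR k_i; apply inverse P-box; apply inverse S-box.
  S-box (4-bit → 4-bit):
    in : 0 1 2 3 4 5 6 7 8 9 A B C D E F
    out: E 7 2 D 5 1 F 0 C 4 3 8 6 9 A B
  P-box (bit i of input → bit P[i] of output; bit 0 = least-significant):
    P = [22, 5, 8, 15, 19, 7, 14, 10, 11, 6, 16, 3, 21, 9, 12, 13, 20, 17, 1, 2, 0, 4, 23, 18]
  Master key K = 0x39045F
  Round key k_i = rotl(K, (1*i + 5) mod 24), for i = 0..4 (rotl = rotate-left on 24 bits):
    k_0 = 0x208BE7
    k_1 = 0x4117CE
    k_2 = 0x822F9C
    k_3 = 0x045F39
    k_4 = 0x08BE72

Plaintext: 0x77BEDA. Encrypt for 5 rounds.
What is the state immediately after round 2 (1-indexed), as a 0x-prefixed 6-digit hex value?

0xA5D9B1

s_0 = plaintext = 0x77BEDA
s_1 = Round(s_0, k_0) = 0x68AF8F
s_2 = Round(s_1, k_1) = 0xA5D9B1
s_3 = Round(s_2, k_2) = 0xF30AAD
s_4 = Round(s_3, k_3) = 0x58E5EE
s_5 = Round(s_4, k_4) = 0x0810D5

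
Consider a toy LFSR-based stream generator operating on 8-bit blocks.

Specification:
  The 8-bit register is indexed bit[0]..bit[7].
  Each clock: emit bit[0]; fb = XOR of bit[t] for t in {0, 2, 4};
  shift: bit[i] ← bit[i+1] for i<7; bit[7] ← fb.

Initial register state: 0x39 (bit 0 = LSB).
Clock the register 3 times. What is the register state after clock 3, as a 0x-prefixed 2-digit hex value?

reg_0 = 0x39
clock 1: out=1, reg = 0x1C
clock 2: out=0, reg = 0x0E
clock 3: out=0, reg = 0x87

0x87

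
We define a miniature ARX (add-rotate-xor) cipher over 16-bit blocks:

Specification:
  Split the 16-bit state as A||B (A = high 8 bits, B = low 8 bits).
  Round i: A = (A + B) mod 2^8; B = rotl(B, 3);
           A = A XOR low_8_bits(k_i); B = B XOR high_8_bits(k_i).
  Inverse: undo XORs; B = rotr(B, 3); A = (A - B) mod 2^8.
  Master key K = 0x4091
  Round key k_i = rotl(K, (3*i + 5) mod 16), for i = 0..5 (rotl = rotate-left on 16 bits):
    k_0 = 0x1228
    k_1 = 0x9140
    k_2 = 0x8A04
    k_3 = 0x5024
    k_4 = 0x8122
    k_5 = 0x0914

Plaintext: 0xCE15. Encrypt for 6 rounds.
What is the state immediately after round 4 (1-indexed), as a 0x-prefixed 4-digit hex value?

s_0 = plaintext = 0xCE15
s_1 = Round(s_0, k_0) = 0xCBBA
s_2 = Round(s_1, k_1) = 0xC544
s_3 = Round(s_2, k_2) = 0x0DA8
s_4 = Round(s_3, k_3) = 0x9115
s_5 = Round(s_4, k_4) = 0x8429
s_6 = Round(s_5, k_5) = 0xB940

0x9115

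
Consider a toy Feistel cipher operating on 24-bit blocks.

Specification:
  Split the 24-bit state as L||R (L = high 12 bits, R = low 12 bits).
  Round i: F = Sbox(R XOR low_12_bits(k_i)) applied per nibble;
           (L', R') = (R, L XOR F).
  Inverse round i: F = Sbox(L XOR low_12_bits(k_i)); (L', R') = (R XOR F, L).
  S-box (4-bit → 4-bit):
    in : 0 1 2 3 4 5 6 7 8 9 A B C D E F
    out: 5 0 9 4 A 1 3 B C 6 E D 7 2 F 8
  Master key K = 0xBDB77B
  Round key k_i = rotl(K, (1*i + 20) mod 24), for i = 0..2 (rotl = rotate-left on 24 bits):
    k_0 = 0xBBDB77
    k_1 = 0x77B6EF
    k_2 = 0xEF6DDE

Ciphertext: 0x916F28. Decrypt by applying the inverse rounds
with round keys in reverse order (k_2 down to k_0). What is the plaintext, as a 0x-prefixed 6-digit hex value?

0x683DCB

s_0 = ciphertext = 0x916F28
s_1 = InvRound(s_0, k_2) = 0x554916
s_2 = InvRound(s_1, k_1) = 0xDCB554
s_3 = InvRound(s_2, k_0) = 0x683DCB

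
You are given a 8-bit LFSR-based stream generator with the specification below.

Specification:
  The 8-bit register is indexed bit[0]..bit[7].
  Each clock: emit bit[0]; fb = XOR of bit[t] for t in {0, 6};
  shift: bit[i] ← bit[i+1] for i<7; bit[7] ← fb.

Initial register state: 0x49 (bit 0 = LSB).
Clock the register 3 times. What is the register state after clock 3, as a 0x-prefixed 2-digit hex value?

reg_0 = 0x49
clock 1: out=1, reg = 0x24
clock 2: out=0, reg = 0x12
clock 3: out=0, reg = 0x09

0x09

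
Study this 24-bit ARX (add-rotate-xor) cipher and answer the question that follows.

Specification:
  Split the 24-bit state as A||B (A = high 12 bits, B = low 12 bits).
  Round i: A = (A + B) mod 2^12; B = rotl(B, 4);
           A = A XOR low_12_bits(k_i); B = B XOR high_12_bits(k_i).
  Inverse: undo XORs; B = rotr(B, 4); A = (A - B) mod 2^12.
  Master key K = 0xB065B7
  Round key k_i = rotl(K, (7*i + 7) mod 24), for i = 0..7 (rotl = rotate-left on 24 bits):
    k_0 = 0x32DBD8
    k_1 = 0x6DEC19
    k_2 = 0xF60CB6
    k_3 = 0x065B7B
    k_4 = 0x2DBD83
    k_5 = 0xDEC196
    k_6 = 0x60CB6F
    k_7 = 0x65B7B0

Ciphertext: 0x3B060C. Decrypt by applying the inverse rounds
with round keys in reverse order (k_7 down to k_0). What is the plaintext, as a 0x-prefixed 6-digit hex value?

s_0 = ciphertext = 0x3B060C
s_1 = InvRound(s_0, k_7) = 0xCFB705
s_2 = InvRound(s_1, k_6) = 0xE84910
s_3 = InvRound(s_2, k_5) = 0x2C3C4F
s_4 = InvRound(s_3, k_4) = 0xA574E9
s_5 = InvRound(s_4, k_3) = 0x4E4C48
s_6 = InvRound(s_5, k_2) = 0x020832
s_7 = InvRound(s_6, k_1) = 0xF4BCEE
s_8 = InvRound(s_7, k_0) = 0x0973FC

0x0973FC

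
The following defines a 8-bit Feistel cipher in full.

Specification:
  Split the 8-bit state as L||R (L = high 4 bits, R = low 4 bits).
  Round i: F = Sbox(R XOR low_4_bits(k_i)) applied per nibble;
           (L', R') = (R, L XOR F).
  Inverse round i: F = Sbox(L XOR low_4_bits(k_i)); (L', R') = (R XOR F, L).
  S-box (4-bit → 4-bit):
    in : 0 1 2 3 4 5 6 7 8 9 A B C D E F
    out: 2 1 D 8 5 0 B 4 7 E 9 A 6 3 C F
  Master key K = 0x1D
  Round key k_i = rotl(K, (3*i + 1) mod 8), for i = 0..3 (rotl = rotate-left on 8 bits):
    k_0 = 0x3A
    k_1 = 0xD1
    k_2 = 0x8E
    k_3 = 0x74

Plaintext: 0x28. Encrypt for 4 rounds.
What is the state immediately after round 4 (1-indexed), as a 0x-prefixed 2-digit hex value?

0x69

s_0 = plaintext = 0x28
s_1 = Round(s_0, k_0) = 0x8F
s_2 = Round(s_1, k_1) = 0xF4
s_3 = Round(s_2, k_2) = 0x46
s_4 = Round(s_3, k_3) = 0x69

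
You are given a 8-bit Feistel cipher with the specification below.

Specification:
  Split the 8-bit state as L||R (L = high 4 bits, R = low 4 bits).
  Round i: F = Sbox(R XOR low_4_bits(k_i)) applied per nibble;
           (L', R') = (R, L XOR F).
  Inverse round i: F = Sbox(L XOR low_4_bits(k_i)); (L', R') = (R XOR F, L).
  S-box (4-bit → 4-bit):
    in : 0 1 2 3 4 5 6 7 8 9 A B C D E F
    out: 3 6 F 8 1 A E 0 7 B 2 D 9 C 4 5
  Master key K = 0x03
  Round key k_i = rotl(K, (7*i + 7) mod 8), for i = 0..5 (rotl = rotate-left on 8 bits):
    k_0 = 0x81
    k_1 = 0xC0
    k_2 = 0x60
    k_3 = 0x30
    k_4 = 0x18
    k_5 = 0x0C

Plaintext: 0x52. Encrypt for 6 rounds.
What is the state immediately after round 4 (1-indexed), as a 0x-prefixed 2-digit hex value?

s_0 = plaintext = 0x52
s_1 = Round(s_0, k_0) = 0x2D
s_2 = Round(s_1, k_1) = 0xDE
s_3 = Round(s_2, k_2) = 0xE9
s_4 = Round(s_3, k_3) = 0x95
s_5 = Round(s_4, k_4) = 0x55
s_6 = Round(s_5, k_5) = 0x5E

0x95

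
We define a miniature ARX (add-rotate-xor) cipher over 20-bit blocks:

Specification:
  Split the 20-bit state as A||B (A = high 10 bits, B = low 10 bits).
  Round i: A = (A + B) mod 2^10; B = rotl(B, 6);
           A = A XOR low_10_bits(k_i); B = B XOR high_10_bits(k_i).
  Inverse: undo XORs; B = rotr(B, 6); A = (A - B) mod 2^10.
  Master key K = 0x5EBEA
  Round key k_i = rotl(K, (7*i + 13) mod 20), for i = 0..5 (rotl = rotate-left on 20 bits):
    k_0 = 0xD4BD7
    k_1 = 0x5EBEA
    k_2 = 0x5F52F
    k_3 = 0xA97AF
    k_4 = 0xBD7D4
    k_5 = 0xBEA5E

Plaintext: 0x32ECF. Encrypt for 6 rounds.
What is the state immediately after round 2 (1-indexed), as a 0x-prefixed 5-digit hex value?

s_0 = plaintext = 0x32ECF
s_1 = Round(s_0, k_0) = 0x134BE
s_2 = Round(s_1, k_1) = 0xB86F1
s_3 = Round(s_2, k_2) = 0x3F512
s_4 = Round(s_3, k_3) = 0x68234
s_5 = Round(s_4, k_4) = 0x003D6
s_6 = Round(s_5, k_5) = 0x62347

0xB86F1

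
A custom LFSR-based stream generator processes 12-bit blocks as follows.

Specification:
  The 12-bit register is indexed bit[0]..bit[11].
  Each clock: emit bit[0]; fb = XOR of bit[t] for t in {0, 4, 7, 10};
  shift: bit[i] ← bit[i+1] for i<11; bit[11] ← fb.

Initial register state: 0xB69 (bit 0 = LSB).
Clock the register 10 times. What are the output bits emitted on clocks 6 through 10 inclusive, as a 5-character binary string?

11011

reg_0 = 0xB69
clock 1: out=1, reg = 0xDB4
clock 2: out=0, reg = 0xEDA
clock 3: out=0, reg = 0xF6D
clock 4: out=1, reg = 0x7B6
clock 5: out=0, reg = 0xBDB
clock 6: out=1, reg = 0xDED
clock 7: out=1, reg = 0xEF6
clock 8: out=0, reg = 0xF7B
clock 9: out=1, reg = 0xFBD
clock 10: out=1, reg = 0x7DE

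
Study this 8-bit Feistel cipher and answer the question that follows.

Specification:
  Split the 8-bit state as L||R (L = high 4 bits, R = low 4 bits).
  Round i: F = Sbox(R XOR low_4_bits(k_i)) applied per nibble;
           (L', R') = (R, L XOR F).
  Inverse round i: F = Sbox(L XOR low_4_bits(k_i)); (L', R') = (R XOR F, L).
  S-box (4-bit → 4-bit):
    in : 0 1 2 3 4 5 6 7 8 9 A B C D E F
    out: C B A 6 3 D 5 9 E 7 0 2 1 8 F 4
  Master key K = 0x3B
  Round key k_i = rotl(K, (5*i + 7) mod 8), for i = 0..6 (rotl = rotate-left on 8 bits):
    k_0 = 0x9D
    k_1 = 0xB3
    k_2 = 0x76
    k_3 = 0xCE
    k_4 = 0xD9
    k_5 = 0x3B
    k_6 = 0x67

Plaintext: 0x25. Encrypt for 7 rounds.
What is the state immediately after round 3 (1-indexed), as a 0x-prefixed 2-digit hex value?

s_0 = plaintext = 0x25
s_1 = Round(s_0, k_0) = 0x5C
s_2 = Round(s_1, k_1) = 0xC1
s_3 = Round(s_2, k_2) = 0x15
s_4 = Round(s_3, k_3) = 0x53
s_5 = Round(s_4, k_4) = 0x35
s_6 = Round(s_5, k_5) = 0x5C
s_7 = Round(s_6, k_6) = 0xC7

0x15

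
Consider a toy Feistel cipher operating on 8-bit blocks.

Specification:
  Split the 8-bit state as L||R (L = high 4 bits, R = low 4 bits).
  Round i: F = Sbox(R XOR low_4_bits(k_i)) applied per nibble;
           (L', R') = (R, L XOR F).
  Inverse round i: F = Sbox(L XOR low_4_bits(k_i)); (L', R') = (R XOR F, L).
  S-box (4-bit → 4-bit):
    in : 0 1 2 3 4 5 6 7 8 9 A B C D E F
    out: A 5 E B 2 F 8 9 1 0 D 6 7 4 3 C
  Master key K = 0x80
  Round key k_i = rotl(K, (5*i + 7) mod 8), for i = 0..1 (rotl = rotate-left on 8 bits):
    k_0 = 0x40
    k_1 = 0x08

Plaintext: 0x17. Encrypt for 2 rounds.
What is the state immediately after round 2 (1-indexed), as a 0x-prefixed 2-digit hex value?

s_0 = plaintext = 0x17
s_1 = Round(s_0, k_0) = 0x78
s_2 = Round(s_1, k_1) = 0x8D

0x8D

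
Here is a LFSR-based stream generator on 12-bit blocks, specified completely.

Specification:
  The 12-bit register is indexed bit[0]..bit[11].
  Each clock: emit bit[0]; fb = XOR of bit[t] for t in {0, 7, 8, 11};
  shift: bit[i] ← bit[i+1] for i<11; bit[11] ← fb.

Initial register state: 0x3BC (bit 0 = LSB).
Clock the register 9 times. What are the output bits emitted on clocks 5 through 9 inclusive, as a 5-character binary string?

11011

reg_0 = 0x3BC
clock 1: out=0, reg = 0x1DE
clock 2: out=0, reg = 0x0EF
clock 3: out=1, reg = 0x077
clock 4: out=1, reg = 0x83B
clock 5: out=1, reg = 0x41D
clock 6: out=1, reg = 0xA0E
clock 7: out=0, reg = 0xD07
clock 8: out=1, reg = 0xE83
clock 9: out=1, reg = 0xF41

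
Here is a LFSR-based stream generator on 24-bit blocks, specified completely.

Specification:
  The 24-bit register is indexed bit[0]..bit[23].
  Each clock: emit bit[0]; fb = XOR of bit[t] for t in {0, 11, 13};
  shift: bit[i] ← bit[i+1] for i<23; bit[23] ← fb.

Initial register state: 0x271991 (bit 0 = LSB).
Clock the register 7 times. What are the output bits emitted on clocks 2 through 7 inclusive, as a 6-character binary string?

reg_0 = 0x271991
clock 1: out=1, reg = 0x138CC8
clock 2: out=0, reg = 0x89C664
clock 3: out=0, reg = 0x44E332
clock 4: out=0, reg = 0xA27199
clock 5: out=1, reg = 0x5138CC
clock 6: out=0, reg = 0x289C66
clock 7: out=0, reg = 0x944E33

000100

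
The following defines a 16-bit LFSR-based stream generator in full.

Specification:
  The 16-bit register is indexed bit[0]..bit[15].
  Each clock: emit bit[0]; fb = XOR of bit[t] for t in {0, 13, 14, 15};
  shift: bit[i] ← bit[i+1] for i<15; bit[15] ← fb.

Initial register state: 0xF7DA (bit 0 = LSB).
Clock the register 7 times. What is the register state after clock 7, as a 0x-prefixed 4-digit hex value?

0xE3EF

reg_0 = 0xF7DA
clock 1: out=0, reg = 0xFBED
clock 2: out=1, reg = 0x7DF6
clock 3: out=0, reg = 0x3EFB
clock 4: out=1, reg = 0x1F7D
clock 5: out=1, reg = 0x8FBE
clock 6: out=0, reg = 0xC7DF
clock 7: out=1, reg = 0xE3EF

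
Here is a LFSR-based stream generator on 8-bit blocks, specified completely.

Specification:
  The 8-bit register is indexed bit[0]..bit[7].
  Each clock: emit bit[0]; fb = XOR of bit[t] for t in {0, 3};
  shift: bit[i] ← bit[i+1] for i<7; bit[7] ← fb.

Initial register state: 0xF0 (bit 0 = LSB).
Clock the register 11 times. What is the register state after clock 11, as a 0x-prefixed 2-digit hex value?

reg_0 = 0xF0
clock 1: out=0, reg = 0x78
clock 2: out=0, reg = 0xBC
clock 3: out=0, reg = 0xDE
clock 4: out=0, reg = 0xEF
clock 5: out=1, reg = 0x77
clock 6: out=1, reg = 0xBB
clock 7: out=1, reg = 0x5D
clock 8: out=1, reg = 0x2E
clock 9: out=0, reg = 0x97
clock 10: out=1, reg = 0xCB
clock 11: out=1, reg = 0x65

0x65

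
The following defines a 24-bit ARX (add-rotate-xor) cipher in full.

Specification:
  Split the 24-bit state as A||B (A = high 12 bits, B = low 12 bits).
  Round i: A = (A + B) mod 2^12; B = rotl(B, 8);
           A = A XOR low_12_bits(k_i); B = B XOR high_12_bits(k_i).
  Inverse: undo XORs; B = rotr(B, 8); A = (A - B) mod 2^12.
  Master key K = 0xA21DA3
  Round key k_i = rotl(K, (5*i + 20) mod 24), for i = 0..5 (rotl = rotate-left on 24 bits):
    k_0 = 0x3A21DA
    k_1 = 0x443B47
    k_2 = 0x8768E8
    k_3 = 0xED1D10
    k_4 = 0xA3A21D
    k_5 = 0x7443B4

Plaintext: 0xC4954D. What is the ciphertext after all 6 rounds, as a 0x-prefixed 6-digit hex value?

s_0 = plaintext = 0xC4954D
s_1 = Round(s_0, k_0) = 0x04CEF6
s_2 = Round(s_1, k_1) = 0x4052AC
s_3 = Round(s_2, k_2) = 0xE5945C
s_4 = Round(s_3, k_3) = 0xFA5294
s_5 = Round(s_4, k_4) = 0x024E13
s_6 = Round(s_5, k_5) = 0xD834A5

0xD834A5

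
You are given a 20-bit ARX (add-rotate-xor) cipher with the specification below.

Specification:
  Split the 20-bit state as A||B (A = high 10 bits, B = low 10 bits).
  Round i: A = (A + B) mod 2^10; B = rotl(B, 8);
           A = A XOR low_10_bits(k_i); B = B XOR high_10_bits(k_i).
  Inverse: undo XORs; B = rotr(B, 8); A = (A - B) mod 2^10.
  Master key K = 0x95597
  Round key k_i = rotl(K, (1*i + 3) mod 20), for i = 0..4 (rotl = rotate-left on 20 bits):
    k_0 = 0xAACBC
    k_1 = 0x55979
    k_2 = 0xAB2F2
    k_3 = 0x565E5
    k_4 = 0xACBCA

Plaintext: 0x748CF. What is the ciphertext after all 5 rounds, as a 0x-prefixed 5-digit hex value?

s_0 = plaintext = 0x748CF
s_1 = Round(s_0, k_0) = 0x87598
s_2 = Round(s_1, k_1) = 0xB3130
s_3 = Round(s_2, k_2) = 0x43AE0
s_4 = Round(s_3, k_3) = 0x82DE1
s_5 = Round(s_4, k_4) = 0x09BCA

0x09BCA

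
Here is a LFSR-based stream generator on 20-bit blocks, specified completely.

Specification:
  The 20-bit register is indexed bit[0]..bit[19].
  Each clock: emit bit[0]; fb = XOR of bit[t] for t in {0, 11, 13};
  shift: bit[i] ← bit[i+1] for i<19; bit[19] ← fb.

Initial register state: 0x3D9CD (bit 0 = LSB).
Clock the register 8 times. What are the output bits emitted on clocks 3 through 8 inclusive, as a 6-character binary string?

110011

reg_0 = 0x3D9CD
clock 1: out=1, reg = 0x1ECE6
clock 2: out=0, reg = 0x0F673
clock 3: out=1, reg = 0x07B39
clock 4: out=1, reg = 0x83D9C
clock 5: out=0, reg = 0x41ECE
clock 6: out=0, reg = 0xA0F67
clock 7: out=1, reg = 0x507B3
clock 8: out=1, reg = 0xA83D9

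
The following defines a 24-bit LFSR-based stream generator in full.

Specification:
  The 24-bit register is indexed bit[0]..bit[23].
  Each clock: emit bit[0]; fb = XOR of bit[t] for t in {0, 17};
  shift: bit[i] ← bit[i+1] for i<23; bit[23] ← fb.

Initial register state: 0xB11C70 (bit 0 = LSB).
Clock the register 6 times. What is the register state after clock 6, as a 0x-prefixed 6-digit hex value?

reg_0 = 0xB11C70
clock 1: out=0, reg = 0x588E38
clock 2: out=0, reg = 0x2C471C
clock 3: out=0, reg = 0x16238E
clock 4: out=0, reg = 0x8B11C7
clock 5: out=1, reg = 0x4588E3
clock 6: out=1, reg = 0xA2C471

0xA2C471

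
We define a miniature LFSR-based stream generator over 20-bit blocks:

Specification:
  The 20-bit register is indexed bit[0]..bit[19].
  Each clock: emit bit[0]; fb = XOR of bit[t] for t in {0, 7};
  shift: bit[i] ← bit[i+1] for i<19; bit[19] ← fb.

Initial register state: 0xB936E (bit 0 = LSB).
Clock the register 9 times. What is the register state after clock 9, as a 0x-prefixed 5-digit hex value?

0x245C9

reg_0 = 0xB936E
clock 1: out=0, reg = 0x5C9B7
clock 2: out=1, reg = 0x2E4DB
clock 3: out=1, reg = 0x1726D
clock 4: out=1, reg = 0x8B936
clock 5: out=0, reg = 0x45C9B
clock 6: out=1, reg = 0x22E4D
clock 7: out=1, reg = 0x91726
clock 8: out=0, reg = 0x48B93
clock 9: out=1, reg = 0x245C9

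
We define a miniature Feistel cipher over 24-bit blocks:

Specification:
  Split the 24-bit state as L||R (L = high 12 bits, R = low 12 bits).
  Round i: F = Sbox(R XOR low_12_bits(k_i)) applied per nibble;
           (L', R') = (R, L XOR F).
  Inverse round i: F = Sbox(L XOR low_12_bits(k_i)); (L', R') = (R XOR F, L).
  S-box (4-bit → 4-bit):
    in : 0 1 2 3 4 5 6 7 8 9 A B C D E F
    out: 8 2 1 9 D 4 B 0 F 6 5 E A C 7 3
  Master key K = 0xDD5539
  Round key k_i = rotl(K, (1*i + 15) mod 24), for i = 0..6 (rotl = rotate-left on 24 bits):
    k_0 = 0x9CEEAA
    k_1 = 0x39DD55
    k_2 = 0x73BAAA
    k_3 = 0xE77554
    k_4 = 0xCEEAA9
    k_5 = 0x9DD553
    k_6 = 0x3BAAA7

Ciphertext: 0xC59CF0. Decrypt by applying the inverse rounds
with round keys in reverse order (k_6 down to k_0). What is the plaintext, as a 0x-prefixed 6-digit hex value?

0x4CDE56

s_0 = ciphertext = 0xC59CF0
s_1 = InvRound(s_0, k_6) = 0x7C7C59
s_2 = InvRound(s_1, k_5) = 0xD347C7
s_3 = InvRound(s_2, k_4) = 0x7ABD34
s_4 = InvRound(s_3, k_3) = 0xC077AB
s_5 = InvRound(s_4, k_2) = 0xCF7C07
s_6 = InvRound(s_5, k_1) = 0xE56CF7
s_7 = InvRound(s_6, k_0) = 0x4CDE56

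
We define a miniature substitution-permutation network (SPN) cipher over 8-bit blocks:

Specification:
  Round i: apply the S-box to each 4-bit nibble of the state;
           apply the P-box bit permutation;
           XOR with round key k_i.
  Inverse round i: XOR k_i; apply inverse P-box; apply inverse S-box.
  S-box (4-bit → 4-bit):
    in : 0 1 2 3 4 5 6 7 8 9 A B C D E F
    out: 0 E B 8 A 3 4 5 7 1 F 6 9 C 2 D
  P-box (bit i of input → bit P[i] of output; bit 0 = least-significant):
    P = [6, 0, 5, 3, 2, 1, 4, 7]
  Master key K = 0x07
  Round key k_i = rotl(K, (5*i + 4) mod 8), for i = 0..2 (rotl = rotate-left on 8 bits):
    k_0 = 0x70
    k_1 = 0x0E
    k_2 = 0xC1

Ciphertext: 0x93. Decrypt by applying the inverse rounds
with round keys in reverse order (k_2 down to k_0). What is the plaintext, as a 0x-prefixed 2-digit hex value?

s_0 = ciphertext = 0x93
s_1 = InvRound(s_0, k_2) = 0xB9
s_2 = InvRound(s_1, k_1) = 0xAB
s_3 = InvRound(s_2, k_0) = 0x12

0x12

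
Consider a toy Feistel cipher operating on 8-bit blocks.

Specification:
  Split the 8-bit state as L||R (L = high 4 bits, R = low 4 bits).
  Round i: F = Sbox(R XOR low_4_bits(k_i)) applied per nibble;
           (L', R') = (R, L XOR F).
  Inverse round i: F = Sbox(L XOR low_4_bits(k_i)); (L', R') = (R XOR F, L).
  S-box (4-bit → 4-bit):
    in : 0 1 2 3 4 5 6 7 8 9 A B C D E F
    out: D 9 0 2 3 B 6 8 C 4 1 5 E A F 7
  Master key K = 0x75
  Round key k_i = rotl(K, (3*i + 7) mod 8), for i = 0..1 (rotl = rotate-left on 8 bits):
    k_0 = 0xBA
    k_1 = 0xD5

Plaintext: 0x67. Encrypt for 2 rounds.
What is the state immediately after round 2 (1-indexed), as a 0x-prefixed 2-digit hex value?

s_0 = plaintext = 0x67
s_1 = Round(s_0, k_0) = 0x7C
s_2 = Round(s_1, k_1) = 0xC3

0xC3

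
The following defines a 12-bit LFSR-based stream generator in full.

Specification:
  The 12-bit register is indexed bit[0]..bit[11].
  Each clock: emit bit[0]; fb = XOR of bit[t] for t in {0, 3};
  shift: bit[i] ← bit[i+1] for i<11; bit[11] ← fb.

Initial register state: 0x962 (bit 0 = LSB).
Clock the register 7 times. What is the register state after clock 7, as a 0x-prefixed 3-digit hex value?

reg_0 = 0x962
clock 1: out=0, reg = 0x4B1
clock 2: out=1, reg = 0xA58
clock 3: out=0, reg = 0xD2C
clock 4: out=0, reg = 0xE96
clock 5: out=0, reg = 0x74B
clock 6: out=1, reg = 0x3A5
clock 7: out=1, reg = 0x9D2

0x9D2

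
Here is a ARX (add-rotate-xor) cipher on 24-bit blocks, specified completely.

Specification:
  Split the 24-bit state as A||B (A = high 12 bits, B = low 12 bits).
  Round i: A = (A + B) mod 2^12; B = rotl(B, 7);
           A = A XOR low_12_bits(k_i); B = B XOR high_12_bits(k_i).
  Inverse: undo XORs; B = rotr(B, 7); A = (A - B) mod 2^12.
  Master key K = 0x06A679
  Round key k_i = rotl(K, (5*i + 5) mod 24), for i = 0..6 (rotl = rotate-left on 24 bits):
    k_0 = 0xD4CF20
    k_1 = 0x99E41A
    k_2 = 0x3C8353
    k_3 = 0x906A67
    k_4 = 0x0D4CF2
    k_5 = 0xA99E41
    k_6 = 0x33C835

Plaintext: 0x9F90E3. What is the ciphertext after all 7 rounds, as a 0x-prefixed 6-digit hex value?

0x0B2B27

s_0 = plaintext = 0x9F90E3
s_1 = Round(s_0, k_0) = 0x5FCCCB
s_2 = Round(s_1, k_1) = 0x6DDC78
s_3 = Round(s_2, k_2) = 0x006FAB
s_4 = Round(s_3, k_3) = 0x5D6CFB
s_5 = Round(s_4, k_4) = 0xE23D33
s_6 = Round(s_5, k_5) = 0x517370
s_7 = Round(s_6, k_6) = 0x0B2B27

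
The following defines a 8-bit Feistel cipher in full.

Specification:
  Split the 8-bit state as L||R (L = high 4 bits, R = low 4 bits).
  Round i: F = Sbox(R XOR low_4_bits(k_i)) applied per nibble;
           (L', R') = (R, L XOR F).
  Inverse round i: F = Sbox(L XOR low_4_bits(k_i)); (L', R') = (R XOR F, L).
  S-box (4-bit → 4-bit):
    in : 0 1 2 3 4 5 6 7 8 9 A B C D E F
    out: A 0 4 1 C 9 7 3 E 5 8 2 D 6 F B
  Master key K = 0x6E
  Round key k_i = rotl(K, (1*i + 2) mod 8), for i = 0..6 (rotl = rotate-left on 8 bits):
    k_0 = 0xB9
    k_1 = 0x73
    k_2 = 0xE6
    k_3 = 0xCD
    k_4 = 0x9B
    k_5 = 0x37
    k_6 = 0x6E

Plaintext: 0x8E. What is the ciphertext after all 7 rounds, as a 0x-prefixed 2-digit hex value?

s_0 = plaintext = 0x8E
s_1 = Round(s_0, k_0) = 0xEB
s_2 = Round(s_1, k_1) = 0xB0
s_3 = Round(s_2, k_2) = 0x0C
s_4 = Round(s_3, k_3) = 0xC0
s_5 = Round(s_4, k_4) = 0x0E
s_6 = Round(s_5, k_5) = 0xE5
s_7 = Round(s_6, k_6) = 0x5C

0x5C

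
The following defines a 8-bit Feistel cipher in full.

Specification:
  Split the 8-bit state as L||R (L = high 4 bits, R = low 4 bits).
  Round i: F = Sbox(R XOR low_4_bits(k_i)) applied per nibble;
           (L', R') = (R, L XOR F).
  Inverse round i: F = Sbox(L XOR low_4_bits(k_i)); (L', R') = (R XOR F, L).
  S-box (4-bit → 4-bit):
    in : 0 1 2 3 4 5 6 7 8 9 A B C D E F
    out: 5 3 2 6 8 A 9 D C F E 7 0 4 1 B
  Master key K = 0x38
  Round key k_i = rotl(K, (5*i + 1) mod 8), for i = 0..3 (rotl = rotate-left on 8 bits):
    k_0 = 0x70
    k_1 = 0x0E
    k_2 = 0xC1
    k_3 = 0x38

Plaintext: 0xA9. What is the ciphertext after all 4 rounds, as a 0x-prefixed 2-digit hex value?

0xE7

s_0 = plaintext = 0xA9
s_1 = Round(s_0, k_0) = 0x95
s_2 = Round(s_1, k_1) = 0x5E
s_3 = Round(s_2, k_2) = 0xEE
s_4 = Round(s_3, k_3) = 0xE7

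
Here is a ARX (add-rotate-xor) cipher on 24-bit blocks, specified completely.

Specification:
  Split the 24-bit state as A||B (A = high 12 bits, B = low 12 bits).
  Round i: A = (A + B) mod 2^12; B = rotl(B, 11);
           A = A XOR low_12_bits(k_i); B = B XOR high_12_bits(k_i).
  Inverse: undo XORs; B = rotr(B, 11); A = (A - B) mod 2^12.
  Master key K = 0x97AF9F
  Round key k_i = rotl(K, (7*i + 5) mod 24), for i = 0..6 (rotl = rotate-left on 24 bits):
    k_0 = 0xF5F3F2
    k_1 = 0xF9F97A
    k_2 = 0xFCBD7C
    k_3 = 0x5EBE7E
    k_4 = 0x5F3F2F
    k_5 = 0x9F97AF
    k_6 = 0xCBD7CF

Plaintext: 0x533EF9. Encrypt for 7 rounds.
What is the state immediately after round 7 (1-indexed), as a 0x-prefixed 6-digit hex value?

0x1AD740

s_0 = plaintext = 0x533EF9
s_1 = Round(s_0, k_0) = 0x7DE023
s_2 = Round(s_1, k_1) = 0x17B78E
s_3 = Round(s_2, k_2) = 0x475C0C
s_4 = Round(s_3, k_3) = 0xEFF3ED
s_5 = Round(s_4, k_4) = 0xDC3C05
s_6 = Round(s_5, k_5) = 0xE677FB
s_7 = Round(s_6, k_6) = 0x1AD740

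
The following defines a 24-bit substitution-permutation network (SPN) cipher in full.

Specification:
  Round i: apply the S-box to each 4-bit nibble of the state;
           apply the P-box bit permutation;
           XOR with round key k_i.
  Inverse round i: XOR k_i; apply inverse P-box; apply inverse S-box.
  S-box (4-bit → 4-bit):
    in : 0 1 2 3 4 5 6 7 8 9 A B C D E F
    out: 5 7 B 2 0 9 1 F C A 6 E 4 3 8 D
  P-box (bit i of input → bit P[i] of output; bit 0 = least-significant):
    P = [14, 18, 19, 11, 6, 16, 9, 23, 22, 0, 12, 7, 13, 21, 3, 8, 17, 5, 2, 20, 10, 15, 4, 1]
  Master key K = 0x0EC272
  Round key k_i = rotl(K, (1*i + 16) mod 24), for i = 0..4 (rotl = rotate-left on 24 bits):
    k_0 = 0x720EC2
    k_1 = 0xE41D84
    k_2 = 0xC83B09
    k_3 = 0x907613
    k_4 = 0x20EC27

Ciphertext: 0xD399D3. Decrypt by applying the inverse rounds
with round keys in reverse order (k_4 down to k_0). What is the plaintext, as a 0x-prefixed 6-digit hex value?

0xEC9632

s_0 = ciphertext = 0xD399D3
s_1 = InvRound(s_0, k_4) = 0x072F26
s_2 = InvRound(s_1, k_3) = 0xC7EA92
s_3 = InvRound(s_2, k_2) = 0xB68B31
s_4 = InvRound(s_3, k_1) = 0x1747C4
s_5 = InvRound(s_4, k_0) = 0xEC9632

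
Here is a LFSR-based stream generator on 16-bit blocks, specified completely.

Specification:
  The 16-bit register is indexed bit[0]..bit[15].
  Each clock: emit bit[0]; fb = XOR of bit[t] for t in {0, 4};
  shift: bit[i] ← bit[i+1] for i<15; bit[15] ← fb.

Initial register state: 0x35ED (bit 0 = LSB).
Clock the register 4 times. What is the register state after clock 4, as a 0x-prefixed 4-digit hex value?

0x335E

reg_0 = 0x35ED
clock 1: out=1, reg = 0x9AF6
clock 2: out=0, reg = 0xCD7B
clock 3: out=1, reg = 0x66BD
clock 4: out=1, reg = 0x335E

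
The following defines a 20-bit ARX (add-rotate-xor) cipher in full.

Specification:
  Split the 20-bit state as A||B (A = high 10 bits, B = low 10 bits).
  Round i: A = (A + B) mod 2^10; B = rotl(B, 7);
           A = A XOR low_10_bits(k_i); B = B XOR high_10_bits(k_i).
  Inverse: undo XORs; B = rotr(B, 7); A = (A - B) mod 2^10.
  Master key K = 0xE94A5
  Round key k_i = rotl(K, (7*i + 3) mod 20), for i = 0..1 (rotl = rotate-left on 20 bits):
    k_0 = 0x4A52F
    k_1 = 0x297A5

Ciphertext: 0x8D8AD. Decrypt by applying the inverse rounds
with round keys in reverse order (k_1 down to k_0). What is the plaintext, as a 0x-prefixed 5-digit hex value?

0x4CB4A

s_0 = ciphertext = 0x8D8AD
s_1 = InvRound(s_0, k_1) = 0x54C40
s_2 = InvRound(s_1, k_0) = 0x4CB4A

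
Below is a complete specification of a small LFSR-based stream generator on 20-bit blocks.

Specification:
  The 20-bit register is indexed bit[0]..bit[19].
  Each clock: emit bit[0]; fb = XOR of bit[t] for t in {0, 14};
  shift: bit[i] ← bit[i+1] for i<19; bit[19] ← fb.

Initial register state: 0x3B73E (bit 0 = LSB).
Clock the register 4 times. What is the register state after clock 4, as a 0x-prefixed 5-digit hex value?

reg_0 = 0x3B73E
clock 1: out=0, reg = 0x1DB9F
clock 2: out=1, reg = 0x0EDCF
clock 3: out=1, reg = 0x076E7
clock 4: out=1, reg = 0x03B73

0x03B73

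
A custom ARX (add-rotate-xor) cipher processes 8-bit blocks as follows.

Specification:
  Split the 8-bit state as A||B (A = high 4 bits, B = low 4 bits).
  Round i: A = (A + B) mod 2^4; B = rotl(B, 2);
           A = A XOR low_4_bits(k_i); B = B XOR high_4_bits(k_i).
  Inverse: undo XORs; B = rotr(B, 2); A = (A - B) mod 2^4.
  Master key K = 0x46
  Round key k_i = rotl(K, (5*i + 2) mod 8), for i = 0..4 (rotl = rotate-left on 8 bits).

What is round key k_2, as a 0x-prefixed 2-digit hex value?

0x64

K = 0x46
k_0 = rotl(K, (5*0+2) mod 8) = rotl(K, 2) = 0x19
k_1 = rotl(K, (5*1+2) mod 8) = rotl(K, 7) = 0x23
k_2 = rotl(K, (5*2+2) mod 8) = rotl(K, 4) = 0x64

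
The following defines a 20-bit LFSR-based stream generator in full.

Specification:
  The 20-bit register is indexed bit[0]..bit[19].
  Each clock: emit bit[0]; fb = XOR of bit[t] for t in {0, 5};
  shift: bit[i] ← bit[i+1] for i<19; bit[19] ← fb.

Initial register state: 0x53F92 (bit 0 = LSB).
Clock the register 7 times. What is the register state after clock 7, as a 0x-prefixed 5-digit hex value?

reg_0 = 0x53F92
clock 1: out=0, reg = 0x29FC9
clock 2: out=1, reg = 0x94FE4
clock 3: out=0, reg = 0xCA7F2
clock 4: out=0, reg = 0xE53F9
clock 5: out=1, reg = 0x729FC
clock 6: out=0, reg = 0xB94FE
clock 7: out=0, reg = 0xDCA7F

0xDCA7F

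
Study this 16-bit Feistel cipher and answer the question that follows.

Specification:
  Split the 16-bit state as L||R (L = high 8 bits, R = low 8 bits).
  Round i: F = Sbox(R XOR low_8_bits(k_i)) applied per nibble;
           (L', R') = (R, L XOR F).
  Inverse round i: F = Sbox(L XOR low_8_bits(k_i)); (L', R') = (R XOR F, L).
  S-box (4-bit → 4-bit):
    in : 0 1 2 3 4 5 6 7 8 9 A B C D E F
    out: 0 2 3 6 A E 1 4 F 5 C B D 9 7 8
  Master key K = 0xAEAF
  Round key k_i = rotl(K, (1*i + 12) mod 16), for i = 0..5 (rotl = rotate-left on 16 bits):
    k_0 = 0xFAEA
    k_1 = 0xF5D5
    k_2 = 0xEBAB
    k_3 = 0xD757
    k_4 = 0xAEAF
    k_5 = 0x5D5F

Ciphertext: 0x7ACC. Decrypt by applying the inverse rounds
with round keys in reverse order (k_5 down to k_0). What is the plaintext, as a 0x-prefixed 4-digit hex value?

s_0 = ciphertext = 0x7ACC
s_1 = InvRound(s_0, k_5) = 0xF27A
s_2 = InvRound(s_1, k_4) = 0x93F2
s_3 = InvRound(s_2, k_3) = 0x2893
s_4 = InvRound(s_3, k_2) = 0x6528
s_5 = InvRound(s_4, k_1) = 0x9865
s_6 = InvRound(s_5, k_0) = 0x2698

0x2698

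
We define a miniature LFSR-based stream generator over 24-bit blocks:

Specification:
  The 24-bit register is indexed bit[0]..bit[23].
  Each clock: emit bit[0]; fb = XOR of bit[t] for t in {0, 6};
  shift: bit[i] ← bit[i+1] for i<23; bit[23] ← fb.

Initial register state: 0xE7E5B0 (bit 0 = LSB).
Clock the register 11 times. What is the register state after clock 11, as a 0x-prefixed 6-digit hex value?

0x44DCFC

reg_0 = 0xE7E5B0
clock 1: out=0, reg = 0x73F2D8
clock 2: out=0, reg = 0xB9F96C
clock 3: out=0, reg = 0xDCFCB6
clock 4: out=0, reg = 0x6E7E5B
clock 5: out=1, reg = 0x373F2D
clock 6: out=1, reg = 0x9B9F96
clock 7: out=0, reg = 0x4DCFCB
clock 8: out=1, reg = 0x26E7E5
clock 9: out=1, reg = 0x1373F2
clock 10: out=0, reg = 0x89B9F9
clock 11: out=1, reg = 0x44DCFC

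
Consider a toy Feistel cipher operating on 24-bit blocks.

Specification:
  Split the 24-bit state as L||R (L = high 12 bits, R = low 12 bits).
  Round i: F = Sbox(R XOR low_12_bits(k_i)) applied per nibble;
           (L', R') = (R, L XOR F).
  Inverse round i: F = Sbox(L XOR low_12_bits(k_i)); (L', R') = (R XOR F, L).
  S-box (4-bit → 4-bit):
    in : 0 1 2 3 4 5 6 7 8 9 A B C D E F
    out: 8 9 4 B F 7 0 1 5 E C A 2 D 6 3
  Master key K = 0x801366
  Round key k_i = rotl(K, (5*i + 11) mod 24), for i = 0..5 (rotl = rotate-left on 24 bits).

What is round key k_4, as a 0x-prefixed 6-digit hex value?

K = 0x801366
k_0 = rotl(K, (5*0+11) mod 24) = rotl(K, 11) = 0x9B3400
k_1 = rotl(K, (5*1+11) mod 24) = rotl(K, 16) = 0x668013
k_2 = rotl(K, (5*2+11) mod 24) = rotl(K, 21) = 0xD0026C
k_3 = rotl(K, (5*3+11) mod 24) = rotl(K, 2) = 0x004D9A
k_4 = rotl(K, (5*4+11) mod 24) = rotl(K, 7) = 0x09B340

0x09B340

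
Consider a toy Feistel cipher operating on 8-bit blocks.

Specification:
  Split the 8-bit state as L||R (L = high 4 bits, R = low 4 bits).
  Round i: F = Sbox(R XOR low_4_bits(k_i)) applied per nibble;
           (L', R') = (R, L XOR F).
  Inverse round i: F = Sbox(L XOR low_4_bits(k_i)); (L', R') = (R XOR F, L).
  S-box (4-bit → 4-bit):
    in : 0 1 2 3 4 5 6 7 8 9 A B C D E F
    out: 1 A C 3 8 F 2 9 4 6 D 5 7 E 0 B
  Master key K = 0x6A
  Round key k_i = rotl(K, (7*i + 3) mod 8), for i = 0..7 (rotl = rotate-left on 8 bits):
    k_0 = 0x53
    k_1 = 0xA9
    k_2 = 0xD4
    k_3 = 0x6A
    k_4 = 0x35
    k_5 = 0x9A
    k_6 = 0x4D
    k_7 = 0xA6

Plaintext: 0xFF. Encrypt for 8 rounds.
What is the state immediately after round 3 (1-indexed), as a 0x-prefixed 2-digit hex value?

0x52

s_0 = plaintext = 0xFF
s_1 = Round(s_0, k_0) = 0xF8
s_2 = Round(s_1, k_1) = 0x85
s_3 = Round(s_2, k_2) = 0x52
s_4 = Round(s_3, k_3) = 0x21
s_5 = Round(s_4, k_4) = 0x1A
s_6 = Round(s_5, k_5) = 0xA0
s_7 = Round(s_6, k_6) = 0x04
s_8 = Round(s_7, k_7) = 0x4C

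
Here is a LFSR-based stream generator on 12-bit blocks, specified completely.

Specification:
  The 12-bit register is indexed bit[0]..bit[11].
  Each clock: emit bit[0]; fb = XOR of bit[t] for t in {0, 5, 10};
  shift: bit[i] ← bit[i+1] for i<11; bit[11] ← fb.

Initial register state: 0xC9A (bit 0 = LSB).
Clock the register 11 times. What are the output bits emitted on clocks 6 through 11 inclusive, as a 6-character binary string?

reg_0 = 0xC9A
clock 1: out=0, reg = 0xE4D
clock 2: out=1, reg = 0x726
clock 3: out=0, reg = 0x393
clock 4: out=1, reg = 0x9C9
clock 5: out=1, reg = 0xCE4
clock 6: out=0, reg = 0x672
clock 7: out=0, reg = 0x339
clock 8: out=1, reg = 0x19C
clock 9: out=0, reg = 0x0CE
clock 10: out=0, reg = 0x067
clock 11: out=1, reg = 0x033

001001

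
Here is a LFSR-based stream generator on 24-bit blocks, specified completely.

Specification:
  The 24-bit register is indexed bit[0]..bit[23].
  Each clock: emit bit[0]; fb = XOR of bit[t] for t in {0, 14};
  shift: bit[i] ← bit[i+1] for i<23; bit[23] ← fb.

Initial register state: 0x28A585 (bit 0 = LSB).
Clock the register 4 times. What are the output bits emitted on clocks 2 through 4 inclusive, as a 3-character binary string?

010

reg_0 = 0x28A585
clock 1: out=1, reg = 0x9452C2
clock 2: out=0, reg = 0xCA2961
clock 3: out=1, reg = 0xE514B0
clock 4: out=0, reg = 0x728A58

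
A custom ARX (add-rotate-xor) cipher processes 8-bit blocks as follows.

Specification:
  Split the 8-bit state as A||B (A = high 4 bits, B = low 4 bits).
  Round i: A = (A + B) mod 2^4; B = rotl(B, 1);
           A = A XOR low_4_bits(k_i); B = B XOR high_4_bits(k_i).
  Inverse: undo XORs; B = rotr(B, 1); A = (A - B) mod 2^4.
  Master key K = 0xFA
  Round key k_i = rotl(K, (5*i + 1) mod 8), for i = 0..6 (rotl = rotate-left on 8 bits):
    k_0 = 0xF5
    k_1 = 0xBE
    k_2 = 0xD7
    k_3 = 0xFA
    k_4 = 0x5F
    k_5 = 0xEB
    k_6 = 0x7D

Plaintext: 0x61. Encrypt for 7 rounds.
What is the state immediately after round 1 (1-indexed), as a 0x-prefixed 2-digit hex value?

0x2D

s_0 = plaintext = 0x61
s_1 = Round(s_0, k_0) = 0x2D
s_2 = Round(s_1, k_1) = 0x10
s_3 = Round(s_2, k_2) = 0x6D
s_4 = Round(s_3, k_3) = 0x94
s_5 = Round(s_4, k_4) = 0x2D
s_6 = Round(s_5, k_5) = 0x45
s_7 = Round(s_6, k_6) = 0x4D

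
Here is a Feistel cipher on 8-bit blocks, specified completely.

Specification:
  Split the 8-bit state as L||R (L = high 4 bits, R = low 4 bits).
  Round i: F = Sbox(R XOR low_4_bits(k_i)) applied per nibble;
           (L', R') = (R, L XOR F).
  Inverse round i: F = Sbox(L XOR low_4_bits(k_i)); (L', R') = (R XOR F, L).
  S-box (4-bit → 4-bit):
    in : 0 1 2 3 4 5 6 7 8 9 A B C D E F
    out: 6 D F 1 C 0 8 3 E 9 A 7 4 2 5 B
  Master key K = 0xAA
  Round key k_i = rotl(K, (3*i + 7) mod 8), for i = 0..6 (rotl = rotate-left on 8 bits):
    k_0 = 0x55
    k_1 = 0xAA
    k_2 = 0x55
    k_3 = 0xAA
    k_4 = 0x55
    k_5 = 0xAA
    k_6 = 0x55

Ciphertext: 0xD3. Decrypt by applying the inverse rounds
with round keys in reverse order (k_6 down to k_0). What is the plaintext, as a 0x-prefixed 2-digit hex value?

s_0 = ciphertext = 0xD3
s_1 = InvRound(s_0, k_6) = 0xDD
s_2 = InvRound(s_1, k_5) = 0xED
s_3 = InvRound(s_2, k_4) = 0xAE
s_4 = InvRound(s_3, k_3) = 0x8A
s_5 = InvRound(s_4, k_2) = 0x88
s_6 = InvRound(s_5, k_1) = 0x78
s_7 = InvRound(s_6, k_0) = 0x77

0x77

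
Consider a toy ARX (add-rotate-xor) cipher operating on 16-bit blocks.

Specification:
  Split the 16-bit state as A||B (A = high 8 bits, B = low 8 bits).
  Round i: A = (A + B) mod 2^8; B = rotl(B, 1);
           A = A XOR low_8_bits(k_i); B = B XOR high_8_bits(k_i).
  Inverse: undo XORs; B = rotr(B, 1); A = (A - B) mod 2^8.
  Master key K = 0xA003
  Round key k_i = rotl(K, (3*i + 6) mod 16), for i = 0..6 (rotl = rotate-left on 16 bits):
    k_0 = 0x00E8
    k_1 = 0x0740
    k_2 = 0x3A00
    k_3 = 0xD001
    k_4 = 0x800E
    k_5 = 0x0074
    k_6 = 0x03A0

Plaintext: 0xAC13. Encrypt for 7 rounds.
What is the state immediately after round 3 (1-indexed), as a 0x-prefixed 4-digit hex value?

s_0 = plaintext = 0xAC13
s_1 = Round(s_0, k_0) = 0x5726
s_2 = Round(s_1, k_1) = 0x3D4B
s_3 = Round(s_2, k_2) = 0x88AC
s_4 = Round(s_3, k_3) = 0x3589
s_5 = Round(s_4, k_4) = 0xB093
s_6 = Round(s_5, k_5) = 0x3727
s_7 = Round(s_6, k_6) = 0xFE4D

0x88AC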